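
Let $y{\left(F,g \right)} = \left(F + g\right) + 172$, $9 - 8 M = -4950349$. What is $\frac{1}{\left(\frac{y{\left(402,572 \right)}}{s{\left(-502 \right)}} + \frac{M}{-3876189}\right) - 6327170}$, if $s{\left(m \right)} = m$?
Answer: $- \frac{3891693756}{24623417487645637} \approx -1.5805 \cdot 10^{-7}$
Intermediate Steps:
$M = \frac{2475179}{4}$ ($M = \frac{9}{8} - - \frac{4950349}{8} = \frac{9}{8} + \frac{4950349}{8} = \frac{2475179}{4} \approx 6.188 \cdot 10^{5}$)
$y{\left(F,g \right)} = 172 + F + g$
$\frac{1}{\left(\frac{y{\left(402,572 \right)}}{s{\left(-502 \right)}} + \frac{M}{-3876189}\right) - 6327170} = \frac{1}{\left(\frac{172 + 402 + 572}{-502} + \frac{2475179}{4 \left(-3876189\right)}\right) - 6327170} = \frac{1}{\left(1146 \left(- \frac{1}{502}\right) + \frac{2475179}{4} \left(- \frac{1}{3876189}\right)\right) - 6327170} = \frac{1}{\left(- \frac{573}{251} - \frac{2475179}{15504756}\right) - 6327170} = \frac{1}{- \frac{9505495117}{3891693756} - 6327170} = \frac{1}{- \frac{24623417487645637}{3891693756}} = - \frac{3891693756}{24623417487645637}$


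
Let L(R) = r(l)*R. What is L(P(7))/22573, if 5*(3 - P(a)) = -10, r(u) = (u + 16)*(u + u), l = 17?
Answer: 5610/22573 ≈ 0.24853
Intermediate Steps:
r(u) = 2*u*(16 + u) (r(u) = (16 + u)*(2*u) = 2*u*(16 + u))
P(a) = 5 (P(a) = 3 - ⅕*(-10) = 3 + 2 = 5)
L(R) = 1122*R (L(R) = (2*17*(16 + 17))*R = (2*17*33)*R = 1122*R)
L(P(7))/22573 = (1122*5)/22573 = 5610*(1/22573) = 5610/22573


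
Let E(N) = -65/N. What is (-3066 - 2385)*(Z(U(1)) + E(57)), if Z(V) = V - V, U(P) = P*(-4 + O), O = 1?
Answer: 118105/19 ≈ 6216.1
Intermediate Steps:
U(P) = -3*P (U(P) = P*(-4 + 1) = P*(-3) = -3*P)
Z(V) = 0
(-3066 - 2385)*(Z(U(1)) + E(57)) = (-3066 - 2385)*(0 - 65/57) = -5451*(0 - 65*1/57) = -5451*(0 - 65/57) = -5451*(-65/57) = 118105/19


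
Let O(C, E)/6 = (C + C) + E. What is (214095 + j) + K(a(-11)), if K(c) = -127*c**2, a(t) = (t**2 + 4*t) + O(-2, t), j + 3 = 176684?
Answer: 369313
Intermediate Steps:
j = 176681 (j = -3 + 176684 = 176681)
O(C, E) = 6*E + 12*C (O(C, E) = 6*((C + C) + E) = 6*(2*C + E) = 6*(E + 2*C) = 6*E + 12*C)
a(t) = -24 + t**2 + 10*t (a(t) = (t**2 + 4*t) + (6*t + 12*(-2)) = (t**2 + 4*t) + (6*t - 24) = (t**2 + 4*t) + (-24 + 6*t) = -24 + t**2 + 10*t)
(214095 + j) + K(a(-11)) = (214095 + 176681) - 127*(-24 + (-11)**2 + 10*(-11))**2 = 390776 - 127*(-24 + 121 - 110)**2 = 390776 - 127*(-13)**2 = 390776 - 127*169 = 390776 - 21463 = 369313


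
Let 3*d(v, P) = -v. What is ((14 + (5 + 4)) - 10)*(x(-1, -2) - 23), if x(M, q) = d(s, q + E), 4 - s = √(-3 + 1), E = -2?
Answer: -949/3 + 13*I*√2/3 ≈ -316.33 + 6.1283*I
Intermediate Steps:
s = 4 - I*√2 (s = 4 - √(-3 + 1) = 4 - √(-2) = 4 - I*√2 ≈ 4.0 - 1.4142*I)
d(v, P) = -v/3 (d(v, P) = (-v)/3 = -v/3)
x(M, q) = -4/3 + I*√2/3 (x(M, q) = -(4 - I*√2)/3 = -4/3 + I*√2/3)
((14 + (5 + 4)) - 10)*(x(-1, -2) - 23) = ((14 + (5 + 4)) - 10)*((-4/3 + I*√2/3) - 23) = ((14 + 9) - 10)*(-73/3 + I*√2/3) = (23 - 10)*(-73/3 + I*√2/3) = 13*(-73/3 + I*√2/3) = -949/3 + 13*I*√2/3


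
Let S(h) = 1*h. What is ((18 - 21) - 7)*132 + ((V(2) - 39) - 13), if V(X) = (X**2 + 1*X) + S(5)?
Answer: -1361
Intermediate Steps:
S(h) = h
V(X) = 5 + X + X**2 (V(X) = (X**2 + 1*X) + 5 = (X**2 + X) + 5 = (X + X**2) + 5 = 5 + X + X**2)
((18 - 21) - 7)*132 + ((V(2) - 39) - 13) = ((18 - 21) - 7)*132 + (((5 + 2 + 2**2) - 39) - 13) = (-3 - 7)*132 + (((5 + 2 + 4) - 39) - 13) = -10*132 + ((11 - 39) - 13) = -1320 + (-28 - 13) = -1320 - 41 = -1361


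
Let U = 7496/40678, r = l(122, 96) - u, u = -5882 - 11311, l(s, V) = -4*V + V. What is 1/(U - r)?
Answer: -20339/343827047 ≈ -5.9155e-5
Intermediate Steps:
l(s, V) = -3*V
u = -17193
r = 16905 (r = -3*96 - 1*(-17193) = -288 + 17193 = 16905)
U = 3748/20339 (U = 7496*(1/40678) = 3748/20339 ≈ 0.18428)
1/(U - r) = 1/(3748/20339 - 1*16905) = 1/(3748/20339 - 16905) = 1/(-343827047/20339) = -20339/343827047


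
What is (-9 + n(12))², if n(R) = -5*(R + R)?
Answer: 16641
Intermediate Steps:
n(R) = -10*R
(-9 + n(12))² = (-9 - 10*12)² = (-9 - 120)² = (-129)² = 16641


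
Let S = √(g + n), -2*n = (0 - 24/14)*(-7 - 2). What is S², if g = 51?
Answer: 303/7 ≈ 43.286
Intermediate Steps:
n = -54/7 (n = -(0 - 24/14)*(-7 - 2)/2 = -(0 - 24*1/14)*(-9)/2 = -(0 - 12/7)*(-9)/2 = -(-6)*(-9)/7 = -½*108/7 = -54/7 ≈ -7.7143)
S = √2121/7 (S = √(51 - 54/7) = √(303/7) = √2121/7 ≈ 6.5792)
S² = (√2121/7)² = 303/7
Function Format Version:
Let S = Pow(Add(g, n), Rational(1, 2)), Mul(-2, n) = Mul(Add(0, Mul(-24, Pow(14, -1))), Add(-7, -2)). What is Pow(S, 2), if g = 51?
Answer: Rational(303, 7) ≈ 43.286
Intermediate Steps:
n = Rational(-54, 7) (n = Mul(Rational(-1, 2), Mul(Add(0, Mul(-24, Pow(14, -1))), Add(-7, -2))) = Mul(Rational(-1, 2), Mul(Add(0, Mul(-24, Rational(1, 14))), -9)) = Mul(Rational(-1, 2), Mul(Add(0, Rational(-12, 7)), -9)) = Mul(Rational(-1, 2), Mul(Rational(-12, 7), -9)) = Mul(Rational(-1, 2), Rational(108, 7)) = Rational(-54, 7) ≈ -7.7143)
S = Mul(Rational(1, 7), Pow(2121, Rational(1, 2))) (S = Pow(Add(51, Rational(-54, 7)), Rational(1, 2)) = Pow(Rational(303, 7), Rational(1, 2)) = Mul(Rational(1, 7), Pow(2121, Rational(1, 2))) ≈ 6.5792)
Pow(S, 2) = Pow(Mul(Rational(1, 7), Pow(2121, Rational(1, 2))), 2) = Rational(303, 7)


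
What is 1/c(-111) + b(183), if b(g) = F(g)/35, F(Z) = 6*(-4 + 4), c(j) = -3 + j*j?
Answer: 1/12318 ≈ 8.1182e-5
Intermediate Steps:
c(j) = -3 + j**2
F(Z) = 0 (F(Z) = 6*0 = 0)
b(g) = 0 (b(g) = 0/35 = 0*(1/35) = 0)
1/c(-111) + b(183) = 1/(-3 + (-111)**2) + 0 = 1/(-3 + 12321) + 0 = 1/12318 + 0 = 1/12318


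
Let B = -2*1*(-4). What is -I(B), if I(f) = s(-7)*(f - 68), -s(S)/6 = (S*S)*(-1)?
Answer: 17640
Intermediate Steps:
s(S) = 6*S² (s(S) = -6*S*S*(-1) = -6*S²*(-1) = -(-6)*S² = 6*S²)
B = 8 (B = -2*(-4) = 8)
I(f) = -19992 + 294*f (I(f) = (6*(-7)²)*(f - 68) = (6*49)*(-68 + f) = 294*(-68 + f) = -19992 + 294*f)
-I(B) = -(-19992 + 294*8) = -(-19992 + 2352) = -1*(-17640) = 17640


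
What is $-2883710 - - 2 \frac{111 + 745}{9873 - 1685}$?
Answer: $- \frac{5902953942}{2047} \approx -2.8837 \cdot 10^{6}$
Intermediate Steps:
$-2883710 - - 2 \frac{111 + 745}{9873 - 1685} = -2883710 - - 2 \cdot \frac{856}{8188} = -2883710 - - 2 \cdot 856 \cdot \frac{1}{8188} = -2883710 - \left(-2\right) \frac{214}{2047} = -2883710 - - \frac{428}{2047} = -2883710 + \frac{428}{2047} = - \frac{5902953942}{2047}$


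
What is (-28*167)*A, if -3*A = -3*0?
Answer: 0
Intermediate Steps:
A = 0 (A = -(-1)*0 = -⅓*0 = 0)
(-28*167)*A = -28*167*0 = -4676*0 = 0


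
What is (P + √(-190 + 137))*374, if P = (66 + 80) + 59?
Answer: 76670 + 374*I*√53 ≈ 76670.0 + 2722.8*I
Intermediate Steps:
P = 205 (P = 146 + 59 = 205)
(P + √(-190 + 137))*374 = (205 + √(-190 + 137))*374 = (205 + √(-53))*374 = (205 + I*√53)*374 = 76670 + 374*I*√53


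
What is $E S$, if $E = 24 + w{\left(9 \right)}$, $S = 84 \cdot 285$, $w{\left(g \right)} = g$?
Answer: $790020$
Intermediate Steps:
$S = 23940$
$E = 33$ ($E = 24 + 9 = 33$)
$E S = 33 \cdot 23940 = 790020$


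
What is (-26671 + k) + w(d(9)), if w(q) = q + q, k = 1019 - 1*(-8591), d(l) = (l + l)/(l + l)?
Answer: -17059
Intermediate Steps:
d(l) = 1 (d(l) = (2*l)/((2*l)) = (2*l)*(1/(2*l)) = 1)
k = 9610 (k = 1019 + 8591 = 9610)
w(q) = 2*q
(-26671 + k) + w(d(9)) = (-26671 + 9610) + 2*1 = -17061 + 2 = -17059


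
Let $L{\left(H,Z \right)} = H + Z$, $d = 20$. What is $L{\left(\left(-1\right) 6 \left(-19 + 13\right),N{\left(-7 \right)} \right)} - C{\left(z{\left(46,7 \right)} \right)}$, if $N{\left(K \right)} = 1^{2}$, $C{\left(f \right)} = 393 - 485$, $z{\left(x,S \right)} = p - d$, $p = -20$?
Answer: $129$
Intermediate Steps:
$z{\left(x,S \right)} = -40$ ($z{\left(x,S \right)} = -20 - 20 = -40$)
$C{\left(f \right)} = -92$
$N{\left(K \right)} = 1$
$L{\left(\left(-1\right) 6 \left(-19 + 13\right),N{\left(-7 \right)} \right)} - C{\left(z{\left(46,7 \right)} \right)} = \left(\left(-1\right) 6 \left(-19 + 13\right) + 1\right) - -92 = \left(\left(-6\right) \left(-6\right) + 1\right) + 92 = \left(36 + 1\right) + 92 = 37 + 92 = 129$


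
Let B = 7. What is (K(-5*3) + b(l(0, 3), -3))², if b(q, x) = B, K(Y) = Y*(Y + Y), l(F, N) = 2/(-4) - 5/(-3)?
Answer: 208849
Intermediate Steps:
l(F, N) = 7/6 (l(F, N) = 2*(-¼) - 5*(-⅓) = -½ + 5/3 = 7/6)
K(Y) = 2*Y² (K(Y) = Y*(2*Y) = 2*Y²)
b(q, x) = 7
(K(-5*3) + b(l(0, 3), -3))² = (2*(-5*3)² + 7)² = (2*(-15)² + 7)² = (2*225 + 7)² = (450 + 7)² = 457² = 208849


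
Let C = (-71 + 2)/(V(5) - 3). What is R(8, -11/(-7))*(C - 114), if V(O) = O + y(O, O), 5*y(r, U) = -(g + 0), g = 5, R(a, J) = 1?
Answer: -183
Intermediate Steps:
y(r, U) = -1 (y(r, U) = (-(5 + 0))/5 = (-1*5)/5 = (1/5)*(-5) = -1)
V(O) = -1 + O (V(O) = O - 1 = -1 + O)
C = -69 (C = (-71 + 2)/((-1 + 5) - 3) = -69/(4 - 3) = -69/1 = -69*1 = -69)
R(8, -11/(-7))*(C - 114) = 1*(-69 - 114) = 1*(-183) = -183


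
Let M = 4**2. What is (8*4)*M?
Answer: 512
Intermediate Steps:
M = 16
(8*4)*M = (8*4)*16 = 32*16 = 512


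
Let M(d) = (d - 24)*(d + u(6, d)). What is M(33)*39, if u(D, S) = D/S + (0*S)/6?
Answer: 128115/11 ≈ 11647.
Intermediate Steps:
u(D, S) = D/S (u(D, S) = D/S + 0*(⅙) = D/S + 0 = D/S)
M(d) = (-24 + d)*(d + 6/d) (M(d) = (d - 24)*(d + 6/d) = (-24 + d)*(d + 6/d))
M(33)*39 = (6 + 33² - 144/33 - 24*33)*39 = (6 + 1089 - 144*1/33 - 792)*39 = (6 + 1089 - 48/11 - 792)*39 = (3285/11)*39 = 128115/11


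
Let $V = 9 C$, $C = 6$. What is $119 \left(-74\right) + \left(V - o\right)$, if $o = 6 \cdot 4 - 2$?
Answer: $-8774$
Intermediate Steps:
$V = 54$ ($V = 9 \cdot 6 = 54$)
$o = 22$ ($o = 24 - 2 = 22$)
$119 \left(-74\right) + \left(V - o\right) = 119 \left(-74\right) + \left(54 - 22\right) = -8806 + \left(54 - 22\right) = -8806 + 32 = -8774$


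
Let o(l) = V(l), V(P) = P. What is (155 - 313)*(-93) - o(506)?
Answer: 14188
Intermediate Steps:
o(l) = l
(155 - 313)*(-93) - o(506) = (155 - 313)*(-93) - 1*506 = -158*(-93) - 506 = 14694 - 506 = 14188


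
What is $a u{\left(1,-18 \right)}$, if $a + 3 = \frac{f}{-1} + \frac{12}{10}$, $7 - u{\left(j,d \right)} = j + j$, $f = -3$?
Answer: $6$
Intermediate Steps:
$u{\left(j,d \right)} = 7 - 2 j$ ($u{\left(j,d \right)} = 7 - \left(j + j\right) = 7 - 2 j$)
$a = \frac{6}{5}$ ($a = -3 + \left(- \frac{3}{-1} + \frac{12}{10}\right) = -3 + \left(\left(-3\right) \left(-1\right) + 12 \cdot \frac{1}{10}\right) = -3 + \left(3 + \frac{6}{5}\right) = -3 + \frac{21}{5} = \frac{6}{5} \approx 1.2$)
$a u{\left(1,-18 \right)} = \frac{6 \left(7 - 2\right)}{5} = \frac{6}{5} \cdot 5 = 6$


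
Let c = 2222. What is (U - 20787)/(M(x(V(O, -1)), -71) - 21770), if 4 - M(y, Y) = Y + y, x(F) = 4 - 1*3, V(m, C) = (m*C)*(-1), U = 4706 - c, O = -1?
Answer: 6101/7232 ≈ 0.84361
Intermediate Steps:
U = 2484 (U = 4706 - 1*2222 = 4706 - 2222 = 2484)
V(m, C) = -C*m (V(m, C) = (C*m)*(-1) = -C*m)
x(F) = 1 (x(F) = 4 - 3 = 1)
M(y, Y) = 4 - Y - y (M(y, Y) = 4 - (Y + y) = 4 + (-Y - y) = 4 - Y - y)
(U - 20787)/(M(x(V(O, -1)), -71) - 21770) = (2484 - 20787)/((4 - 1*(-71) - 1*1) - 21770) = -18303/((4 + 71 - 1) - 21770) = -18303/(74 - 21770) = -18303/(-21696) = -18303*(-1/21696) = 6101/7232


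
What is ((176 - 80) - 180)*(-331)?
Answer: 27804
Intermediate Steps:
((176 - 80) - 180)*(-331) = (96 - 180)*(-331) = -84*(-331) = 27804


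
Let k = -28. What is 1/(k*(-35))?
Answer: 1/980 ≈ 0.0010204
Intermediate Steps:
1/(k*(-35)) = 1/(-28*(-35)) = 1/980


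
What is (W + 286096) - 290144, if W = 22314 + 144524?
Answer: 162790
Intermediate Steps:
W = 166838
(W + 286096) - 290144 = (166838 + 286096) - 290144 = 452934 - 290144 = 162790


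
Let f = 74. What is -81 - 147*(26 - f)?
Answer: 6975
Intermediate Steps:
-81 - 147*(26 - f) = -81 - 147*(26 - 1*74) = -81 - 147*(26 - 74) = -81 - 147*(-48) = -81 + 7056 = 6975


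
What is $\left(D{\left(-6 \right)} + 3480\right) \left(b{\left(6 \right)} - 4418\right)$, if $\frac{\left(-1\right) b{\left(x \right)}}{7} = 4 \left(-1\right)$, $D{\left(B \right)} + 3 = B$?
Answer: $-15237690$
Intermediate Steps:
$D{\left(B \right)} = -3 + B$
$b{\left(x \right)} = 28$ ($b{\left(x \right)} = - 7 \cdot 4 \left(-1\right) = \left(-7\right) \left(-4\right) = 28$)
$\left(D{\left(-6 \right)} + 3480\right) \left(b{\left(6 \right)} - 4418\right) = \left(\left(-3 - 6\right) + 3480\right) \left(28 - 4418\right) = \left(-9 + 3480\right) \left(-4390\right) = 3471 \left(-4390\right) = -15237690$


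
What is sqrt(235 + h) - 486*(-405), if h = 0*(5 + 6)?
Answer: 196830 + sqrt(235) ≈ 1.9685e+5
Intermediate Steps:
h = 0 (h = 0*11 = 0)
sqrt(235 + h) - 486*(-405) = sqrt(235 + 0) - 486*(-405) = sqrt(235) + 196830 = 196830 + sqrt(235)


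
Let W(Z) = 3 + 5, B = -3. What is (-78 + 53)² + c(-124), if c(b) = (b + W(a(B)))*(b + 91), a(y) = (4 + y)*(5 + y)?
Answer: 4453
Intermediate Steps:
W(Z) = 8
c(b) = (8 + b)*(91 + b) (c(b) = (b + 8)*(b + 91) = (8 + b)*(91 + b))
(-78 + 53)² + c(-124) = (-78 + 53)² + (728 + (-124)² + 99*(-124)) = (-25)² + (728 + 15376 - 12276) = 625 + 3828 = 4453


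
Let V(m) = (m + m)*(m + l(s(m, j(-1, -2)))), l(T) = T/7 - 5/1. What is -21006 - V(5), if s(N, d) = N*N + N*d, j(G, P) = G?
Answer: -147242/7 ≈ -21035.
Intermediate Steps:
s(N, d) = N² + N*d
l(T) = -5 + T/7 (l(T) = T*(⅐) - 5*1 = T/7 - 5 = -5 + T/7)
V(m) = 2*m*(-5 + m + m*(-1 + m)/7) (V(m) = (m + m)*(m + (-5 + (m*(m - 1))/7)) = (2*m)*(m + (-5 + (m*(-1 + m))/7)) = (2*m)*(m + (-5 + m*(-1 + m)/7)) = (2*m)*(-5 + m + m*(-1 + m)/7) = 2*m*(-5 + m + m*(-1 + m)/7))
-21006 - V(5) = -21006 - 2*5*(-35 + 5² + 6*5)/7 = -21006 - 2*5*(-35 + 25 + 30)/7 = -21006 - 2*5*20/7 = -21006 - 1*200/7 = -21006 - 200/7 = -147242/7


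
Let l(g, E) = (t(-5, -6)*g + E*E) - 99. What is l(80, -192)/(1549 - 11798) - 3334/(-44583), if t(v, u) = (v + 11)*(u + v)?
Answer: -1369525589/456931167 ≈ -2.9972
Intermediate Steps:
t(v, u) = (11 + v)*(u + v)
l(g, E) = -99 + E² - 66*g (l(g, E) = (((-5)² + 11*(-6) + 11*(-5) - 6*(-5))*g + E*E) - 99 = ((25 - 66 - 55 + 30)*g + E²) - 99 = (-66*g + E²) - 99 = (E² - 66*g) - 99 = -99 + E² - 66*g)
l(80, -192)/(1549 - 11798) - 3334/(-44583) = (-99 + (-192)² - 66*80)/(1549 - 11798) - 3334/(-44583) = (-99 + 36864 - 5280)/(-10249) - 3334*(-1/44583) = 31485*(-1/10249) + 3334/44583 = -31485/10249 + 3334/44583 = -1369525589/456931167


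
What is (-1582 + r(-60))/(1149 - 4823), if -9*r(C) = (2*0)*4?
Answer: 791/1837 ≈ 0.43059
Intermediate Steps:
r(C) = 0 (r(C) = -2*0*4/9 = -0*4 = -⅑*0 = 0)
(-1582 + r(-60))/(1149 - 4823) = (-1582 + 0)/(1149 - 4823) = -1582/(-3674) = -1582*(-1/3674) = 791/1837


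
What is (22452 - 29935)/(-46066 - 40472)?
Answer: 7483/86538 ≈ 0.086471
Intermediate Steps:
(22452 - 29935)/(-46066 - 40472) = -7483/(-86538) = -7483*(-1/86538) = 7483/86538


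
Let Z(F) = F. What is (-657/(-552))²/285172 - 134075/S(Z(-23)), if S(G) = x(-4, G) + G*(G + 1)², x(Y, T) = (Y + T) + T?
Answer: 647232799065151/53979893050112 ≈ 11.990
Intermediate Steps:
x(Y, T) = Y + 2*T (x(Y, T) = (T + Y) + T = Y + 2*T)
S(G) = -4 + 2*G + G*(1 + G)² (S(G) = (-4 + 2*G) + G*(G + 1)² = (-4 + 2*G) + G*(1 + G)² = -4 + 2*G + G*(1 + G)²)
(-657/(-552))²/285172 - 134075/S(Z(-23)) = (-657/(-552))²/285172 - 134075/(-4 + 2*(-23) - 23*(1 - 23)²) = (-657*(-1/552))²*(1/285172) - 134075/(-4 - 46 - 23*(-22)²) = (219/184)²*(1/285172) - 134075/(-4 - 46 - 23*484) = (47961/33856)*(1/285172) - 134075/(-4 - 46 - 11132) = 47961/9654783232 - 134075/(-11182) = 47961/9654783232 - 134075*(-1/11182) = 47961/9654783232 + 134075/11182 = 647232799065151/53979893050112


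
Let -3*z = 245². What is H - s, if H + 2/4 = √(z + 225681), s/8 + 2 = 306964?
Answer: -4911393/2 + √1851054/3 ≈ -2.4552e+6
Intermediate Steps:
z = -60025/3 (z = -⅓*245² = -⅓*60025 = -60025/3 ≈ -20008.)
s = 2455696 (s = -16 + 8*306964 = -16 + 2455712 = 2455696)
H = -½ + √1851054/3 (H = -½ + √(-60025/3 + 225681) = -½ + √(617018/3) = -½ + √1851054/3 ≈ 453.01)
H - s = (-½ + √1851054/3) - 1*2455696 = (-½ + √1851054/3) - 2455696 = -4911393/2 + √1851054/3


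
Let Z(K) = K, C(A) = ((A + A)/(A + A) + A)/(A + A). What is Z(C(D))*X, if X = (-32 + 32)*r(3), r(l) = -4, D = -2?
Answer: 0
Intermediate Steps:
C(A) = (1 + A)/(2*A) (C(A) = ((2*A)/((2*A)) + A)/((2*A)) = ((2*A)*(1/(2*A)) + A)*(1/(2*A)) = (1 + A)*(1/(2*A)) = (1 + A)/(2*A))
X = 0 (X = (-32 + 32)*(-4) = 0*(-4) = 0)
Z(C(D))*X = ((½)*(1 - 2)/(-2))*0 = ((½)*(-½)*(-1))*0 = (¼)*0 = 0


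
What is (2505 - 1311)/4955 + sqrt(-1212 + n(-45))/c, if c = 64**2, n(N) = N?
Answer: 1194/4955 + I*sqrt(1257)/4096 ≈ 0.24097 + 0.0086558*I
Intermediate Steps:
c = 4096
(2505 - 1311)/4955 + sqrt(-1212 + n(-45))/c = (2505 - 1311)/4955 + sqrt(-1212 - 45)/4096 = 1194*(1/4955) + sqrt(-1257)*(1/4096) = 1194/4955 + (I*sqrt(1257))*(1/4096) = 1194/4955 + I*sqrt(1257)/4096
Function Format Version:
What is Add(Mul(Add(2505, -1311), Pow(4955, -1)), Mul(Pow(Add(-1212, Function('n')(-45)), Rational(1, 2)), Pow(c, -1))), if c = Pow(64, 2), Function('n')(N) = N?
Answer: Add(Rational(1194, 4955), Mul(Rational(1, 4096), I, Pow(1257, Rational(1, 2)))) ≈ Add(0.24097, Mul(0.0086558, I))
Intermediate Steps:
c = 4096
Add(Mul(Add(2505, -1311), Pow(4955, -1)), Mul(Pow(Add(-1212, Function('n')(-45)), Rational(1, 2)), Pow(c, -1))) = Add(Mul(Add(2505, -1311), Pow(4955, -1)), Mul(Pow(Add(-1212, -45), Rational(1, 2)), Pow(4096, -1))) = Add(Mul(1194, Rational(1, 4955)), Mul(Pow(-1257, Rational(1, 2)), Rational(1, 4096))) = Add(Rational(1194, 4955), Mul(Mul(I, Pow(1257, Rational(1, 2))), Rational(1, 4096))) = Add(Rational(1194, 4955), Mul(Rational(1, 4096), I, Pow(1257, Rational(1, 2))))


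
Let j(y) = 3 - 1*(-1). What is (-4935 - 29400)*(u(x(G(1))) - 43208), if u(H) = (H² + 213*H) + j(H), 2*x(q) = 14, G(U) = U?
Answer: 1430533440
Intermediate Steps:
j(y) = 4 (j(y) = 3 + 1 = 4)
x(q) = 7 (x(q) = (½)*14 = 7)
u(H) = 4 + H² + 213*H (u(H) = (H² + 213*H) + 4 = 4 + H² + 213*H)
(-4935 - 29400)*(u(x(G(1))) - 43208) = (-4935 - 29400)*((4 + 7² + 213*7) - 43208) = -34335*((4 + 49 + 1491) - 43208) = -34335*(1544 - 43208) = -34335*(-41664) = 1430533440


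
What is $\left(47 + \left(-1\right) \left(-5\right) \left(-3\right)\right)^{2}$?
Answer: $1024$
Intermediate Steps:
$\left(47 + \left(-1\right) \left(-5\right) \left(-3\right)\right)^{2} = \left(47 + 5 \left(-3\right)\right)^{2} = \left(47 - 15\right)^{2} = 32^{2} = 1024$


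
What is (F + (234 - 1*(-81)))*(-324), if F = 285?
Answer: -194400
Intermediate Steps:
(F + (234 - 1*(-81)))*(-324) = (285 + (234 - 1*(-81)))*(-324) = (285 + (234 + 81))*(-324) = (285 + 315)*(-324) = 600*(-324) = -194400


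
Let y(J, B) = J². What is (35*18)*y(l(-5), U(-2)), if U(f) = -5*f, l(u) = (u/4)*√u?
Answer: -39375/8 ≈ -4921.9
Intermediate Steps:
l(u) = u^(3/2)/4 (l(u) = (u*(¼))*√u = (u/4)*√u = u^(3/2)/4)
(35*18)*y(l(-5), U(-2)) = (35*18)*((-5)^(3/2)/4)² = 630*((-5*I*√5)/4)² = 630*(-5*I*√5/4)² = 630*(-125/16) = -39375/8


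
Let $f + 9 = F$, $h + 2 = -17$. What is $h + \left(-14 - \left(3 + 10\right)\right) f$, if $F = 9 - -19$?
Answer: $-532$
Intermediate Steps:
$h = -19$ ($h = -2 - 17 = -19$)
$F = 28$ ($F = 9 + 19 = 28$)
$f = 19$ ($f = -9 + 28 = 19$)
$h + \left(-14 - \left(3 + 10\right)\right) f = -19 + \left(-14 - \left(3 + 10\right)\right) 19 = -19 + \left(-14 - 13\right) 19 = -19 - 513 = -532$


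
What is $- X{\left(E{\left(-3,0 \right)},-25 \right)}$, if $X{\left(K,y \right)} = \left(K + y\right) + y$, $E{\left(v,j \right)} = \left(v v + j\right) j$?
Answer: $50$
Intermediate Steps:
$E{\left(v,j \right)} = j \left(j + v^{2}\right)$ ($E{\left(v,j \right)} = \left(v^{2} + j\right) j = \left(j + v^{2}\right) j = j \left(j + v^{2}\right)$)
$X{\left(K,y \right)} = K + 2 y$
$- X{\left(E{\left(-3,0 \right)},-25 \right)} = - (0 \left(0 + \left(-3\right)^{2}\right) + 2 \left(-25\right)) = - (0 \left(0 + 9\right) - 50) = - (0 \cdot 9 - 50) = - (0 - 50) = \left(-1\right) \left(-50\right) = 50$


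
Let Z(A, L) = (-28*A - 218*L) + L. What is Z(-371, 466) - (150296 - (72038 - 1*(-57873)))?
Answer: -111119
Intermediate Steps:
Z(A, L) = -217*L - 28*A (Z(A, L) = (-218*L - 28*A) + L = -217*L - 28*A)
Z(-371, 466) - (150296 - (72038 - 1*(-57873))) = (-217*466 - 28*(-371)) - (150296 - (72038 - 1*(-57873))) = (-101122 + 10388) - (150296 - (72038 + 57873)) = -90734 - (150296 - 1*129911) = -90734 - (150296 - 129911) = -90734 - 1*20385 = -90734 - 20385 = -111119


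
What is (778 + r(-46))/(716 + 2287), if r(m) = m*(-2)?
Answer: 290/1001 ≈ 0.28971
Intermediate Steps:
r(m) = -2*m
(778 + r(-46))/(716 + 2287) = (778 - 2*(-46))/(716 + 2287) = (778 + 92)/3003 = 870*(1/3003) = 290/1001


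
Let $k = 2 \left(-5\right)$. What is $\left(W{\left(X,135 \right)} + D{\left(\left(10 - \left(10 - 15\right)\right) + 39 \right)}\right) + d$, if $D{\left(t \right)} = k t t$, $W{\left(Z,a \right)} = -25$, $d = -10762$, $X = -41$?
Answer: $-39947$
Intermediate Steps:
$k = -10$
$D{\left(t \right)} = - 10 t^{2}$ ($D{\left(t \right)} = - 10 t t = - 10 t^{2}$)
$\left(W{\left(X,135 \right)} + D{\left(\left(10 - \left(10 - 15\right)\right) + 39 \right)}\right) + d = \left(-25 - 10 \left(\left(10 - \left(10 - 15\right)\right) + 39\right)^{2}\right) - 10762 = \left(-25 - 10 \left(\left(10 - -5\right) + 39\right)^{2}\right) - 10762 = \left(-25 - 10 \left(\left(10 + \left(-22 + 27\right)\right) + 39\right)^{2}\right) - 10762 = \left(-25 - 10 \left(\left(10 + 5\right) + 39\right)^{2}\right) - 10762 = \left(-25 - 10 \left(15 + 39\right)^{2}\right) - 10762 = \left(-25 - 10 \cdot 54^{2}\right) - 10762 = \left(-25 - 29160\right) - 10762 = -29185 - 10762 = -39947$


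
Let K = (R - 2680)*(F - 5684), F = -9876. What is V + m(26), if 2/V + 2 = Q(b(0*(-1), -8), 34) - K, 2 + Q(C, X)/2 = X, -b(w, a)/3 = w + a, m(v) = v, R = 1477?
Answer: 243342033/9359309 ≈ 26.000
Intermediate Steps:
b(w, a) = -3*a - 3*w (b(w, a) = -3*(w + a) = -3*(a + w) = -3*a - 3*w)
Q(C, X) = -4 + 2*X
K = 18718680 (K = (1477 - 2680)*(-9876 - 5684) = -1203*(-15560) = 18718680)
V = -1/9359309 (V = 2/(-2 + ((-4 + 2*34) - 1*18718680)) = 2/(-2 + ((-4 + 68) - 18718680)) = 2/(-2 + (64 - 18718680)) = 2/(-2 - 18718616) = 2/(-18718618) = 2*(-1/18718618) = -1/9359309 ≈ -1.0685e-7)
V + m(26) = -1/9359309 + 26 = 243342033/9359309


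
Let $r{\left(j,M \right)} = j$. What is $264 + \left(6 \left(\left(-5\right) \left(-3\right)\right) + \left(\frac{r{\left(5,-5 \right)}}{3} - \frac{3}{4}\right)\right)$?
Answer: $\frac{4259}{12} \approx 354.92$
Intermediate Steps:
$264 + \left(6 \left(\left(-5\right) \left(-3\right)\right) + \left(\frac{r{\left(5,-5 \right)}}{3} - \frac{3}{4}\right)\right) = 264 + \left(6 \left(\left(-5\right) \left(-3\right)\right) + \left(\frac{5}{3} - \frac{3}{4}\right)\right) = 264 + \left(6 \cdot 15 + \left(5 \cdot \frac{1}{3} - \frac{3}{4}\right)\right) = 264 + \left(90 + \left(\frac{5}{3} - \frac{3}{4}\right)\right) = 264 + \left(90 + \frac{11}{12}\right) = 264 + \frac{1091}{12} = \frac{4259}{12}$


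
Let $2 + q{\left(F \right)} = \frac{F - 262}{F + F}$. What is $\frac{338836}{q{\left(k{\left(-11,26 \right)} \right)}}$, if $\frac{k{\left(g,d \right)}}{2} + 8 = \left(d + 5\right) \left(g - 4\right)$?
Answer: $- \frac{1742059}{7} \approx -2.4887 \cdot 10^{5}$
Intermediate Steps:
$k{\left(g,d \right)} = -16 + 2 \left(-4 + g\right) \left(5 + d\right)$ ($k{\left(g,d \right)} = -16 + 2 \left(d + 5\right) \left(g - 4\right) = -16 + 2 \left(5 + d\right) \left(-4 + g\right) = -16 + 2 \left(-4 + g\right) \left(5 + d\right)$)
$q{\left(F \right)} = -2 + \frac{-262 + F}{2 F}$ ($q{\left(F \right)} = -2 + \frac{F - 262}{F + F} = -2 + \frac{-262 + F}{2 F}$)
$\frac{338836}{q{\left(k{\left(-11,26 \right)} \right)}} = \frac{338836}{- \frac{3}{2} - \frac{131}{-56 - 208 + 10 \left(-11\right) + 2 \cdot 26 \left(-11\right)}} = \frac{338836}{- \frac{3}{2} - \frac{131}{-56 - 208 - 110 - 572}} = \frac{338836}{- \frac{3}{2} - \frac{131}{-946}} = \frac{338836}{- \frac{3}{2} - - \frac{131}{946}} = \frac{338836}{- \frac{3}{2} + \frac{131}{946}} = \frac{338836}{- \frac{644}{473}} = 338836 \left(- \frac{473}{644}\right) = - \frac{1742059}{7}$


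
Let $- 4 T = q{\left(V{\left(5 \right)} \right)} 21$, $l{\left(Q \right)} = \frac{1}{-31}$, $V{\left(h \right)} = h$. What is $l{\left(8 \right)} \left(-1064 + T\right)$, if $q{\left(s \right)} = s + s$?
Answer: $\frac{2233}{62} \approx 36.016$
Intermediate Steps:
$q{\left(s \right)} = 2 s$
$l{\left(Q \right)} = - \frac{1}{31}$
$T = - \frac{105}{2}$ ($T = - \frac{2 \cdot 5 \cdot 21}{4} = - \frac{10 \cdot 21}{4} = \left(- \frac{1}{4}\right) 210 = - \frac{105}{2} \approx -52.5$)
$l{\left(8 \right)} \left(-1064 + T\right) = - \frac{-1064 - \frac{105}{2}}{31} = \left(- \frac{1}{31}\right) \left(- \frac{2233}{2}\right) = \frac{2233}{62}$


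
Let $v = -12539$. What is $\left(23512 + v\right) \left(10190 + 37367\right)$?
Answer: $521842961$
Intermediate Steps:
$\left(23512 + v\right) \left(10190 + 37367\right) = \left(23512 - 12539\right) \left(10190 + 37367\right) = 10973 \cdot 47557 = 521842961$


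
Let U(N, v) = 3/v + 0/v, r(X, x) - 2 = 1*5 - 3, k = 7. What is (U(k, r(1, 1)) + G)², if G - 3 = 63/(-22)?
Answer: 1521/1936 ≈ 0.78564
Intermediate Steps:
r(X, x) = 4 (r(X, x) = 2 + (1*5 - 3) = 2 + (5 - 3) = 2 + 2 = 4)
U(N, v) = 3/v (U(N, v) = 3/v + 0 = 3/v)
G = 3/22 (G = 3 + 63/(-22) = 3 + 63*(-1/22) = 3 - 63/22 = 3/22 ≈ 0.13636)
(U(k, r(1, 1)) + G)² = (3/4 + 3/22)² = (3*(¼) + 3/22)² = (¾ + 3/22)² = (39/44)² = 1521/1936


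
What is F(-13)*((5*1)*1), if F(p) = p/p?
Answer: 5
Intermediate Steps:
F(p) = 1
F(-13)*((5*1)*1) = 1*((5*1)*1) = 1*(5*1) = 1*5 = 5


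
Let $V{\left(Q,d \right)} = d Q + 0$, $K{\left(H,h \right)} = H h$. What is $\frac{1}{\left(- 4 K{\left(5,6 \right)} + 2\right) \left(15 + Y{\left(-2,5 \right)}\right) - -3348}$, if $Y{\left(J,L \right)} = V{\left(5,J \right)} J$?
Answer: $- \frac{1}{782} \approx -0.0012788$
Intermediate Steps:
$V{\left(Q,d \right)} = Q d$ ($V{\left(Q,d \right)} = Q d + 0 = Q d$)
$Y{\left(J,L \right)} = 5 J^{2}$ ($Y{\left(J,L \right)} = 5 J J = 5 J^{2}$)
$\frac{1}{\left(- 4 K{\left(5,6 \right)} + 2\right) \left(15 + Y{\left(-2,5 \right)}\right) - -3348} = \frac{1}{\left(- 4 \cdot 5 \cdot 6 + 2\right) \left(15 + 5 \left(-2\right)^{2}\right) - -3348} = \frac{1}{\left(\left(-4\right) 30 + 2\right) \left(15 + 5 \cdot 4\right) + \left(-42 + 3390\right)} = \frac{1}{\left(-120 + 2\right) \left(15 + 20\right) + 3348} = \frac{1}{\left(-118\right) 35 + 3348} = \frac{1}{-4130 + 3348} = \frac{1}{-782} = - \frac{1}{782}$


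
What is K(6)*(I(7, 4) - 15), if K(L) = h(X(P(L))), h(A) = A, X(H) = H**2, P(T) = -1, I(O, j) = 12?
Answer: -3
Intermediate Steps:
K(L) = 1 (K(L) = (-1)**2 = 1)
K(6)*(I(7, 4) - 15) = 1*(12 - 15) = 1*(-3) = -3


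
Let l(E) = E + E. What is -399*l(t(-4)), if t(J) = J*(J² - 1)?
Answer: 47880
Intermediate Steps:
t(J) = J*(-1 + J²)
l(E) = 2*E
-399*l(t(-4)) = -798*((-4)³ - 1*(-4)) = -798*(-64 + 4) = -798*(-60) = -399*(-120) = 47880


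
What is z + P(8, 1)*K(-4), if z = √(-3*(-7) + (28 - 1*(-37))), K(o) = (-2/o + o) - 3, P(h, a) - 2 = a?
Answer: -39/2 + √86 ≈ -10.226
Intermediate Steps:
P(h, a) = 2 + a
K(o) = -3 + o - 2/o (K(o) = (o - 2/o) - 3 = -3 + o - 2/o)
z = √86 (z = √(21 + (28 + 37)) = √(21 + 65) = √86 ≈ 9.2736)
z + P(8, 1)*K(-4) = √86 + (2 + 1)*(-3 - 4 - 2/(-4)) = √86 + 3*(-3 - 4 - 2*(-¼)) = √86 + 3*(-3 - 4 + ½) = √86 + 3*(-13/2) = √86 - 39/2 = -39/2 + √86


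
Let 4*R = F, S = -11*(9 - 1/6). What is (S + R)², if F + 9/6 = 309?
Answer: 237169/576 ≈ 411.75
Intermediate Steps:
S = -583/6 (S = -11*(9 - 1*⅙) = -11*(9 - ⅙) = -11*53/6 = -583/6 ≈ -97.167)
F = 615/2 (F = -3/2 + 309 = 615/2 ≈ 307.50)
R = 615/8 (R = (¼)*(615/2) = 615/8 ≈ 76.875)
(S + R)² = (-583/6 + 615/8)² = (-487/24)² = 237169/576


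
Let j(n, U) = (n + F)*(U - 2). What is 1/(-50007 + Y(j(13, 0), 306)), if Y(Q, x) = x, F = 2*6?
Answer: -1/49701 ≈ -2.0120e-5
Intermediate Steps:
F = 12
j(n, U) = (-2 + U)*(12 + n) (j(n, U) = (n + 12)*(U - 2) = (12 + n)*(-2 + U) = (-2 + U)*(12 + n))
1/(-50007 + Y(j(13, 0), 306)) = 1/(-50007 + 306) = 1/(-49701) = -1/49701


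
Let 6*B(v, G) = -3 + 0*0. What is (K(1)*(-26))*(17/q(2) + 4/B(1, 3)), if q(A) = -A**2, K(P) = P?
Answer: 637/2 ≈ 318.50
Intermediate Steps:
B(v, G) = -1/2 (B(v, G) = (-3 + 0*0)/6 = (-3 + 0)/6 = (1/6)*(-3) = -1/2)
(K(1)*(-26))*(17/q(2) + 4/B(1, 3)) = (1*(-26))*(17/((-1*2**2)) + 4/(-1/2)) = -26*(17/((-1*4)) + 4*(-2)) = -26*(17/(-4) - 8) = -26*(17*(-1/4) - 8) = -26*(-17/4 - 8) = -26*(-49/4) = 637/2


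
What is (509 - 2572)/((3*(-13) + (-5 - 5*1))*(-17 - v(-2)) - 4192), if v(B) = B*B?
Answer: 2063/3163 ≈ 0.65223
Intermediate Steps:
v(B) = B²
(509 - 2572)/((3*(-13) + (-5 - 5*1))*(-17 - v(-2)) - 4192) = (509 - 2572)/((3*(-13) + (-5 - 5*1))*(-17 - 1*(-2)²) - 4192) = -2063/((-39 + (-5 - 5))*(-17 - 1*4) - 4192) = -2063/((-39 - 10)*(-17 - 4) - 4192) = -2063/(-49*(-21) - 4192) = -2063/(1029 - 4192) = -2063/(-3163) = -2063*(-1/3163) = 2063/3163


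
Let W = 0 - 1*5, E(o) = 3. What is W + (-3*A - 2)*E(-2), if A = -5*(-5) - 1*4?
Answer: -200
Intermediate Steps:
A = 21 (A = 25 - 4 = 21)
W = -5 (W = 0 - 5 = -5)
W + (-3*A - 2)*E(-2) = -5 + (-3*21 - 2)*3 = -5 + (-63 - 2)*3 = -5 - 65*3 = -5 - 195 = -200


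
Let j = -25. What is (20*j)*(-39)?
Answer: 19500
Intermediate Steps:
(20*j)*(-39) = (20*(-25))*(-39) = -500*(-39) = 19500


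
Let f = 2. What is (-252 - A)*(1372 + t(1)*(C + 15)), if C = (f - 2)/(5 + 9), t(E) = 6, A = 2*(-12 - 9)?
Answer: -307020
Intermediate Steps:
A = -42 (A = 2*(-21) = -42)
C = 0 (C = (2 - 2)/(5 + 9) = 0/14 = 0*(1/14) = 0)
(-252 - A)*(1372 + t(1)*(C + 15)) = (-252 - 1*(-42))*(1372 + 6*(0 + 15)) = (-252 + 42)*(1372 + 6*15) = -210*(1372 + 90) = -210*1462 = -307020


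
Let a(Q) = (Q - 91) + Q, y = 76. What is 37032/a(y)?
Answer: 37032/61 ≈ 607.08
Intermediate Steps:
a(Q) = -91 + 2*Q (a(Q) = (-91 + Q) + Q = -91 + 2*Q)
37032/a(y) = 37032/(-91 + 2*76) = 37032/(-91 + 152) = 37032/61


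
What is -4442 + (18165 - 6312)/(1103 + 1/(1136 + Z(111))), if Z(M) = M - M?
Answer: -5552400970/1253009 ≈ -4431.3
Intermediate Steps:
Z(M) = 0
-4442 + (18165 - 6312)/(1103 + 1/(1136 + Z(111))) = -4442 + (18165 - 6312)/(1103 + 1/(1136 + 0)) = -4442 + 11853/(1103 + 1/1136) = -4442 + 11853/(1253009/1136) = -4442 + 11853*(1136/1253009) = -4442 + 13465008/1253009 = -5552400970/1253009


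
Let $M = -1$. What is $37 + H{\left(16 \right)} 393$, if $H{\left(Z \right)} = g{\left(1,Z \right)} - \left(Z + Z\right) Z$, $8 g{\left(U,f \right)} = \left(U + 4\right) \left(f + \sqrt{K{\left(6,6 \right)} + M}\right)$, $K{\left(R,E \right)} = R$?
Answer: $-197249 + \frac{1965 \sqrt{5}}{8} \approx -1.967 \cdot 10^{5}$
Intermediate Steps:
$g{\left(U,f \right)} = \frac{\left(4 + U\right) \left(f + \sqrt{5}\right)}{8}$ ($g{\left(U,f \right)} = \frac{\left(U + 4\right) \left(f + \sqrt{6 - 1}\right)}{8} = \frac{\left(4 + U\right) \left(f + \sqrt{5}\right)}{8}$)
$H{\left(Z \right)} = - 2 Z^{2} + \frac{5 Z}{8} + \frac{5 \sqrt{5}}{8}$ ($H{\left(Z \right)} = \left(\frac{Z}{2} + \frac{\sqrt{5}}{2} + \frac{1}{8} \cdot 1 Z + \frac{1}{8} \cdot 1 \sqrt{5}\right) - \left(Z + Z\right) Z = \left(\frac{Z}{2} + \frac{\sqrt{5}}{2} + \frac{Z}{8} + \frac{\sqrt{5}}{8}\right) - 2 Z Z = \left(\frac{5 Z}{8} + \frac{5 \sqrt{5}}{8}\right) - 2 Z^{2} = - 2 Z^{2} + \frac{5 Z}{8} + \frac{5 \sqrt{5}}{8}$)
$37 + H{\left(16 \right)} 393 = 37 + \left(- 2 \cdot 16^{2} + \frac{5}{8} \cdot 16 + \frac{5 \sqrt{5}}{8}\right) 393 = 37 + \left(\left(-2\right) 256 + 10 + \frac{5 \sqrt{5}}{8}\right) 393 = 37 + \left(-512 + 10 + \frac{5 \sqrt{5}}{8}\right) 393 = 37 + \left(-502 + \frac{5 \sqrt{5}}{8}\right) 393 = 37 - \left(197286 - \frac{1965 \sqrt{5}}{8}\right) = -197249 + \frac{1965 \sqrt{5}}{8}$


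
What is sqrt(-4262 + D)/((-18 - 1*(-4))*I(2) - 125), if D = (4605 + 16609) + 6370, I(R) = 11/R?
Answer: -13*sqrt(138)/202 ≈ -0.75602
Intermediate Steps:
D = 27584 (D = 21214 + 6370 = 27584)
sqrt(-4262 + D)/((-18 - 1*(-4))*I(2) - 125) = sqrt(-4262 + 27584)/((-18 - 1*(-4))*(11/2) - 125) = sqrt(23322)/((-18 + 4)*(11*(1/2)) - 125) = (13*sqrt(138))/(-14*11/2 - 125) = (13*sqrt(138))/(-77 - 125) = (13*sqrt(138))/(-202) = (13*sqrt(138))*(-1/202) = -13*sqrt(138)/202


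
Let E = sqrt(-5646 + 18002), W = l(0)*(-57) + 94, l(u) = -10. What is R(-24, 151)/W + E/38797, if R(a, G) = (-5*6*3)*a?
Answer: 270/83 + 2*sqrt(3089)/38797 ≈ 3.2559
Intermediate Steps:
W = 664 (W = -10*(-57) + 94 = 570 + 94 = 664)
R(a, G) = -90*a (R(a, G) = (-30*3)*a = -90*a)
E = 2*sqrt(3089) (E = sqrt(12356) = 2*sqrt(3089) ≈ 111.16)
R(-24, 151)/W + E/38797 = -90*(-24)/664 + (2*sqrt(3089))/38797 = 2160*(1/664) + (2*sqrt(3089))*(1/38797) = 270/83 + 2*sqrt(3089)/38797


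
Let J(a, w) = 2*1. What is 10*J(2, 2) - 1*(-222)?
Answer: 242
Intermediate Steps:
J(a, w) = 2
10*J(2, 2) - 1*(-222) = 10*2 - 1*(-222) = 20 + 222 = 242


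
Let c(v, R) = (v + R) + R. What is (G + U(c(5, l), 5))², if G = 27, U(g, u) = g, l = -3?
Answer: 676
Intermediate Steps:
c(v, R) = v + 2*R (c(v, R) = (R + v) + R = v + 2*R)
(G + U(c(5, l), 5))² = (27 + (5 + 2*(-3)))² = (27 + (5 - 6))² = (27 - 1)² = 26² = 676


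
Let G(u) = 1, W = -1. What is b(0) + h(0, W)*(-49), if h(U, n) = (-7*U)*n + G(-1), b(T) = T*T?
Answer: -49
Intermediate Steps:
b(T) = T**2
h(U, n) = 1 - 7*U*n (h(U, n) = (-7*U)*n + 1 = -7*U*n + 1 = 1 - 7*U*n)
b(0) + h(0, W)*(-49) = 0**2 + (1 - 7*0*(-1))*(-49) = 0 + (1 + 0)*(-49) = 0 + 1*(-49) = 0 - 49 = -49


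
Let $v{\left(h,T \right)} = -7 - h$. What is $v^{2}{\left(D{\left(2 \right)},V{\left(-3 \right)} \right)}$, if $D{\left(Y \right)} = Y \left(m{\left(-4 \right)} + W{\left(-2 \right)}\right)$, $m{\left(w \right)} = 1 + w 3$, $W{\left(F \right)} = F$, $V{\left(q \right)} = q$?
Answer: $361$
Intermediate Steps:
$m{\left(w \right)} = 1 + 3 w$
$D{\left(Y \right)} = - 13 Y$ ($D{\left(Y \right)} = Y \left(\left(1 + 3 \left(-4\right)\right) - 2\right) = Y \left(\left(1 - 12\right) - 2\right) = Y \left(-11 - 2\right) = Y \left(-13\right) = - 13 Y$)
$v^{2}{\left(D{\left(2 \right)},V{\left(-3 \right)} \right)} = \left(-7 - \left(-13\right) 2\right)^{2} = \left(-7 - -26\right)^{2} = \left(-7 + 26\right)^{2} = 19^{2} = 361$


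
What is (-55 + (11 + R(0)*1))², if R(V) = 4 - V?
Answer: 1600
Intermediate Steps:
(-55 + (11 + R(0)*1))² = (-55 + (11 + (4 - 1*0)*1))² = (-55 + (11 + (4 + 0)*1))² = (-55 + (11 + 4*1))² = (-55 + (11 + 4))² = (-55 + 15)² = (-40)² = 1600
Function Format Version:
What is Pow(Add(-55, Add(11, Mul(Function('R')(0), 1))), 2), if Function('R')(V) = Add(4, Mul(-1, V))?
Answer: 1600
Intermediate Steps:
Pow(Add(-55, Add(11, Mul(Function('R')(0), 1))), 2) = Pow(Add(-55, Add(11, Mul(Add(4, Mul(-1, 0)), 1))), 2) = Pow(Add(-55, Add(11, Mul(Add(4, 0), 1))), 2) = Pow(Add(-55, Add(11, Mul(4, 1))), 2) = Pow(Add(-55, Add(11, 4)), 2) = Pow(Add(-55, 15), 2) = Pow(-40, 2) = 1600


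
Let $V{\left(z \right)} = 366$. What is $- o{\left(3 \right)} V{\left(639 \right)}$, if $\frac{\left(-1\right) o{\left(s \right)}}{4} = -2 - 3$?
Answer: $-7320$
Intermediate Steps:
$o{\left(s \right)} = 20$ ($o{\left(s \right)} = - 4 \left(-2 - 3\right) = \left(-4\right) \left(-5\right) = 20$)
$- o{\left(3 \right)} V{\left(639 \right)} = \left(-1\right) 20 \cdot 366 = \left(-20\right) 366 = -7320$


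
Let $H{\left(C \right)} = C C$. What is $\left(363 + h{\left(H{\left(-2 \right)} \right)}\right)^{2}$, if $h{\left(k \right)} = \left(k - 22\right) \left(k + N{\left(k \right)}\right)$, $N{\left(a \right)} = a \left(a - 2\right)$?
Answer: $21609$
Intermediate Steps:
$N{\left(a \right)} = a \left(-2 + a\right)$
$H{\left(C \right)} = C^{2}$
$h{\left(k \right)} = \left(-22 + k\right) \left(k + k \left(-2 + k\right)\right)$ ($h{\left(k \right)} = \left(k - 22\right) \left(k + k \left(-2 + k\right)\right) = \left(-22 + k\right) \left(k + k \left(-2 + k\right)\right)$)
$\left(363 + h{\left(H{\left(-2 \right)} \right)}\right)^{2} = \left(363 + \left(-2\right)^{2} \left(22 + \left(\left(-2\right)^{2}\right)^{2} - 23 \left(-2\right)^{2}\right)\right)^{2} = \left(363 + 4 \left(22 + 4^{2} - 92\right)\right)^{2} = \left(363 + 4 \left(22 + 16 - 92\right)\right)^{2} = \left(363 + 4 \left(-54\right)\right)^{2} = \left(363 - 216\right)^{2} = 147^{2} = 21609$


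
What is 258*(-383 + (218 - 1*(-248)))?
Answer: 21414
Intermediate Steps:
258*(-383 + (218 - 1*(-248))) = 258*(-383 + (218 + 248)) = 258*(-383 + 466) = 258*83 = 21414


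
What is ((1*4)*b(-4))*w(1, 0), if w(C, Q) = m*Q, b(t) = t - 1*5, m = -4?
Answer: 0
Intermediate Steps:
b(t) = -5 + t (b(t) = t - 5 = -5 + t)
w(C, Q) = -4*Q
((1*4)*b(-4))*w(1, 0) = ((1*4)*(-5 - 4))*(-4*0) = (4*(-9))*0 = -36*0 = 0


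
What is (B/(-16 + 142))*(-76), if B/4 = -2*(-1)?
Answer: -304/63 ≈ -4.8254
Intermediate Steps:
B = 8 (B = 4*(-2*(-1)) = 4*2 = 8)
(B/(-16 + 142))*(-76) = (8/(-16 + 142))*(-76) = (8/126)*(-76) = ((1/126)*8)*(-76) = (4/63)*(-76) = -304/63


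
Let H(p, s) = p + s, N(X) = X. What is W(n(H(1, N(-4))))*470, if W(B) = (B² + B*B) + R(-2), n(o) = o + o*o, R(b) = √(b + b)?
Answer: 33840 + 940*I ≈ 33840.0 + 940.0*I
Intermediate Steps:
R(b) = √2*√b (R(b) = √(2*b) = √2*√b)
n(o) = o + o²
W(B) = 2*I + 2*B² (W(B) = (B² + B*B) + √2*√(-2) = (B² + B²) + √2*(I*√2) = 2*B² + 2*I = 2*I + 2*B²)
W(n(H(1, N(-4))))*470 = (2*I + 2*((1 - 4)*(1 + (1 - 4)))²)*470 = (2*I + 2*(-3*(1 - 3))²)*470 = (2*I + 2*(-3*(-2))²)*470 = (2*I + 2*6²)*470 = (2*I + 2*36)*470 = (2*I + 72)*470 = (72 + 2*I)*470 = 33840 + 940*I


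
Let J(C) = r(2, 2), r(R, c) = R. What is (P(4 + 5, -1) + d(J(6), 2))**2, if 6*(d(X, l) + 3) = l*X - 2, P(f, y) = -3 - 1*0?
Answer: 289/9 ≈ 32.111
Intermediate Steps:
J(C) = 2
P(f, y) = -3 (P(f, y) = -3 + 0 = -3)
d(X, l) = -10/3 + X*l/6 (d(X, l) = -3 + (l*X - 2)/6 = -3 + (X*l - 2)/6 = -3 + (-2 + X*l)/6 = -3 + (-1/3 + X*l/6) = -10/3 + X*l/6)
(P(4 + 5, -1) + d(J(6), 2))**2 = (-3 + (-10/3 + (1/6)*2*2))**2 = (-3 + (-10/3 + 2/3))**2 = (-3 - 8/3)**2 = (-17/3)**2 = 289/9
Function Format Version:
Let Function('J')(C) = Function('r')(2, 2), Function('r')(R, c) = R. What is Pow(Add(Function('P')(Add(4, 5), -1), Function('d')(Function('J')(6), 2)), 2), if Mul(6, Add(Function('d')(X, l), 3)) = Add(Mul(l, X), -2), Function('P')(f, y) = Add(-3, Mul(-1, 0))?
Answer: Rational(289, 9) ≈ 32.111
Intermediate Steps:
Function('J')(C) = 2
Function('P')(f, y) = -3 (Function('P')(f, y) = Add(-3, 0) = -3)
Function('d')(X, l) = Add(Rational(-10, 3), Mul(Rational(1, 6), X, l)) (Function('d')(X, l) = Add(-3, Mul(Rational(1, 6), Add(Mul(l, X), -2))) = Add(-3, Mul(Rational(1, 6), Add(Mul(X, l), -2))) = Add(-3, Mul(Rational(1, 6), Add(-2, Mul(X, l)))) = Add(-3, Add(Rational(-1, 3), Mul(Rational(1, 6), X, l))) = Add(Rational(-10, 3), Mul(Rational(1, 6), X, l)))
Pow(Add(Function('P')(Add(4, 5), -1), Function('d')(Function('J')(6), 2)), 2) = Pow(Add(-3, Add(Rational(-10, 3), Mul(Rational(1, 6), 2, 2))), 2) = Pow(Add(-3, Add(Rational(-10, 3), Rational(2, 3))), 2) = Pow(Add(-3, Rational(-8, 3)), 2) = Pow(Rational(-17, 3), 2) = Rational(289, 9)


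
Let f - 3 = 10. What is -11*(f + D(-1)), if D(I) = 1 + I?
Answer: -143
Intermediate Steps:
f = 13 (f = 3 + 10 = 13)
-11*(f + D(-1)) = -11*(13 + (1 - 1)) = -11*(13 + 0) = -11*13 = -143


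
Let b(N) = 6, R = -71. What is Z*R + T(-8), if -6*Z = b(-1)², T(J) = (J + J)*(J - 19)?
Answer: 858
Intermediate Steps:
T(J) = 2*J*(-19 + J) (T(J) = (2*J)*(-19 + J) = 2*J*(-19 + J))
Z = -6 (Z = -⅙*6² = -⅙*36 = -6)
Z*R + T(-8) = -6*(-71) + 2*(-8)*(-19 - 8) = 426 + 2*(-8)*(-27) = 426 + 432 = 858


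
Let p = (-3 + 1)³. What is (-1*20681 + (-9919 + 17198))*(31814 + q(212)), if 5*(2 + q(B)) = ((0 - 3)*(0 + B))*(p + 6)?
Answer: -2148769464/5 ≈ -4.2975e+8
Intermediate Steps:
p = -8 (p = (-2)³ = -8)
q(B) = -2 + 6*B/5 (q(B) = -2 + (((0 - 3)*(0 + B))*(-8 + 6))/5 = -2 + (-3*B*(-2))/5 = -2 + (6*B)/5 = -2 + 6*B/5)
(-1*20681 + (-9919 + 17198))*(31814 + q(212)) = (-1*20681 + (-9919 + 17198))*(31814 + (-2 + (6/5)*212)) = (-20681 + 7279)*(31814 + (-2 + 1272/5)) = -13402*(31814 + 1262/5) = -13402*160332/5 = -2148769464/5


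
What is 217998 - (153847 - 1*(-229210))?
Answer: -165059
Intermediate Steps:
217998 - (153847 - 1*(-229210)) = 217998 - (153847 + 229210) = 217998 - 1*383057 = 217998 - 383057 = -165059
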